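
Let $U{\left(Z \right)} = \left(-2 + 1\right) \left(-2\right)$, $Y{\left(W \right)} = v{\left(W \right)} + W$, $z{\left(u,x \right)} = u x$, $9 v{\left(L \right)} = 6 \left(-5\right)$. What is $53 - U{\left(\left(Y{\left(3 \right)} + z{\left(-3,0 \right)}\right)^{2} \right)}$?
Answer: $51$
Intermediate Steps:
$v{\left(L \right)} = - \frac{10}{3}$ ($v{\left(L \right)} = \frac{6 \left(-5\right)}{9} = \frac{1}{9} \left(-30\right) = - \frac{10}{3}$)
$Y{\left(W \right)} = - \frac{10}{3} + W$
$U{\left(Z \right)} = 2$ ($U{\left(Z \right)} = \left(-1\right) \left(-2\right) = 2$)
$53 - U{\left(\left(Y{\left(3 \right)} + z{\left(-3,0 \right)}\right)^{2} \right)} = 53 - 2 = 51$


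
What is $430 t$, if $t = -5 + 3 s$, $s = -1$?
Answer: $-3440$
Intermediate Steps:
$t = -8$ ($t = -5 + 3 \left(-1\right) = -5 - 3 = -8$)
$430 t = 430 \left(-8\right) = -3440$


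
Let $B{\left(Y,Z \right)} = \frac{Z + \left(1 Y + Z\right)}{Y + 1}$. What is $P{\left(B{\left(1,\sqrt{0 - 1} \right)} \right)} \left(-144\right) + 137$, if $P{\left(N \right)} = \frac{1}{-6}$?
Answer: $161$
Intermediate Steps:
$B{\left(Y,Z \right)} = \frac{Y + 2 Z}{1 + Y}$ ($B{\left(Y,Z \right)} = \frac{Z + \left(Y + Z\right)}{1 + Y} = \frac{Y + 2 Z}{1 + Y}$)
$P{\left(N \right)} = - \frac{1}{6}$
$P{\left(B{\left(1,\sqrt{0 - 1} \right)} \right)} \left(-144\right) + 137 = \left(- \frac{1}{6}\right) \left(-144\right) + 137 = 24 + 137 = 161$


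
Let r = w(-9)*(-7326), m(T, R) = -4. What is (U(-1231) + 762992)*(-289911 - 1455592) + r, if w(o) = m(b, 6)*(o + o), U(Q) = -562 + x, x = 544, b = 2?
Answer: -1331773933394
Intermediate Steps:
U(Q) = -18 (U(Q) = -562 + 544 = -18)
w(o) = -8*o (w(o) = -4*(o + o) = -8*o)
r = -527472 (r = -8*(-9)*(-7326) = 72*(-7326) = -527472)
(U(-1231) + 762992)*(-289911 - 1455592) + r = (-18 + 762992)*(-289911 - 1455592) - 527472 = 762974*(-1745503) - 527472 = -1331773405922 - 527472 = -1331773933394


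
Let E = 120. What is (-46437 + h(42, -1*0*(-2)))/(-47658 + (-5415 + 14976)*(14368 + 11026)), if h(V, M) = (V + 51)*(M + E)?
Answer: -11759/80914792 ≈ -0.00014533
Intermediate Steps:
h(V, M) = (51 + V)*(120 + M) (h(V, M) = (V + 51)*(M + 120) = (51 + V)*(120 + M))
(-46437 + h(42, -1*0*(-2)))/(-47658 + (-5415 + 14976)*(14368 + 11026)) = (-46437 + (6120 + 51*(-1*0*(-2)) + 120*42 + (-1*0*(-2))*42))/(-47658 + (-5415 + 14976)*(14368 + 11026)) = (-46437 + (6120 + 51*(0*(-2)) + 5040 + (0*(-2))*42))/(-47658 + 9561*25394) = (-46437 + (6120 + 51*0 + 5040 + 0*42))/(-47658 + 242792034) = (-46437 + (6120 + 0 + 5040 + 0))/242744376 = (-46437 + 11160)*(1/242744376) = -35277*1/242744376 = -11759/80914792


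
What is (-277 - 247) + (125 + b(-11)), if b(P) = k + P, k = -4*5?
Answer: -430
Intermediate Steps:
k = -20
b(P) = -20 + P
(-277 - 247) + (125 + b(-11)) = (-277 - 247) + (125 + (-20 - 11)) = -524 + (125 - 31) = -524 + 94 = -430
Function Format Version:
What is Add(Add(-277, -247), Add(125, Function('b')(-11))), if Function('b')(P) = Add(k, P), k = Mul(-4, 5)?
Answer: -430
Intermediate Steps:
k = -20
Function('b')(P) = Add(-20, P)
Add(Add(-277, -247), Add(125, Function('b')(-11))) = Add(Add(-277, -247), Add(125, Add(-20, -11))) = Add(-524, Add(125, -31)) = Add(-524, 94) = -430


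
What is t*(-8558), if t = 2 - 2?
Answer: 0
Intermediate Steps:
t = 0
t*(-8558) = 0*(-8558) = 0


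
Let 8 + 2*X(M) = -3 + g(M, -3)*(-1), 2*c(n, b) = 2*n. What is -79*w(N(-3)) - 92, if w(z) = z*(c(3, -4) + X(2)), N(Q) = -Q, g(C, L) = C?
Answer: 1475/2 ≈ 737.50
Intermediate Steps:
c(n, b) = n (c(n, b) = (2*n)/2 = n)
X(M) = -11/2 - M/2 (X(M) = -4 + (-3 + M*(-1))/2 = -4 + (-3 - M)/2 = -4 + (-3/2 - M/2) = -11/2 - M/2)
w(z) = -7*z/2 (w(z) = z*(3 + (-11/2 - ½*2)) = z*(3 + (-11/2 - 1)) = z*(3 - 13/2) = z*(-7/2) = -7*z/2)
-79*w(N(-3)) - 92 = -(-553)*(-1*(-3))/2 - 92 = -(-553)*3/2 - 92 = -79*(-21/2) - 92 = 1659/2 - 92 = 1475/2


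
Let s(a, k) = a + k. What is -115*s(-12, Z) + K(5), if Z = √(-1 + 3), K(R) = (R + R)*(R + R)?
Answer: 1480 - 115*√2 ≈ 1317.4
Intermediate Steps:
K(R) = 4*R² (K(R) = (2*R)*(2*R) = 4*R²)
Z = √2 ≈ 1.4142
-115*s(-12, Z) + K(5) = -115*(-12 + √2) + 4*5² = (1380 - 115*√2) + 4*25 = (1380 - 115*√2) + 100 = 1480 - 115*√2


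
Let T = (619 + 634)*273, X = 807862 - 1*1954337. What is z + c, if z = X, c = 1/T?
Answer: -392173556774/342069 ≈ -1.1465e+6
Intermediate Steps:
X = -1146475 (X = 807862 - 1954337 = -1146475)
T = 342069 (T = 1253*273 = 342069)
c = 1/342069 ≈ 2.9234e-6
z = -1146475
z + c = -1146475 + 1/342069 = -392173556774/342069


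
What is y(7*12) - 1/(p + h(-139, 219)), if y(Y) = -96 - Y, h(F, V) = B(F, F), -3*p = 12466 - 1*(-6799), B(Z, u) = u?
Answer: -3542757/19682 ≈ -180.00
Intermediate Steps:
p = -19265/3 (p = -(12466 - 1*(-6799))/3 = -(12466 + 6799)/3 = -⅓*19265 = -19265/3 ≈ -6421.7)
h(F, V) = F
y(7*12) - 1/(p + h(-139, 219)) = (-96 - 7*12) - 1/(-19265/3 - 139) = (-96 - 1*84) - 1/(-19682/3) = (-96 - 84) - 1*(-3/19682) = -180 + 3/19682 = -3542757/19682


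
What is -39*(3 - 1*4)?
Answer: 39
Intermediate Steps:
-39*(3 - 1*4) = -39*(3 - 4) = -39*(-1) = 39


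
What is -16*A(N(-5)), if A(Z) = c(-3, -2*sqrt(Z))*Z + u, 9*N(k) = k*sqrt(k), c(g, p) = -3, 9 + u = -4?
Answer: 208 - 80*I*sqrt(5)/3 ≈ 208.0 - 59.628*I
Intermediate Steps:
u = -13 (u = -9 - 4 = -13)
N(k) = k**(3/2)/9 (N(k) = (k*sqrt(k))/9 = k**(3/2)/9)
A(Z) = -13 - 3*Z (A(Z) = -3*Z - 13 = -13 - 3*Z)
-16*A(N(-5)) = -16*(-13 - (-5)**(3/2)/3) = -16*(-13 - (-5*I*sqrt(5))/3) = -16*(-13 - (-5)*I*sqrt(5)/3) = -16*(-13 + 5*I*sqrt(5)/3) = 208 - 80*I*sqrt(5)/3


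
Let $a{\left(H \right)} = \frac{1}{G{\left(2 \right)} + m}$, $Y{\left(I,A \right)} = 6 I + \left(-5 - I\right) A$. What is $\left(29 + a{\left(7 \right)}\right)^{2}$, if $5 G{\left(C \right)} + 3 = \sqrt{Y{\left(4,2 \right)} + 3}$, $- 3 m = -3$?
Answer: $900$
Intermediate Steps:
$m = 1$ ($m = \left(- \frac{1}{3}\right) \left(-3\right) = 1$)
$Y{\left(I,A \right)} = 6 I + A \left(-5 - I\right)$
$G{\left(C \right)} = 0$ ($G{\left(C \right)} = - \frac{3}{5} + \frac{\sqrt{\left(\left(-5\right) 2 + 6 \cdot 4 - 2 \cdot 4\right) + 3}}{5} = - \frac{3}{5} + \frac{\sqrt{\left(-10 + 24 - 8\right) + 3}}{5} = - \frac{3}{5} + \frac{\sqrt{6 + 3}}{5} = - \frac{3}{5} + \frac{\sqrt{9}}{5} = - \frac{3}{5} + \frac{1}{5} \cdot 3 = - \frac{3}{5} + \frac{3}{5} = 0$)
$a{\left(H \right)} = 1$ ($a{\left(H \right)} = \frac{1}{0 + 1} = 1^{-1} = 1$)
$\left(29 + a{\left(7 \right)}\right)^{2} = \left(29 + 1\right)^{2} = 30^{2} = 900$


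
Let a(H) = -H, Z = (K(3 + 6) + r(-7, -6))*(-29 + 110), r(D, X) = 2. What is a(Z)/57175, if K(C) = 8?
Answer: -162/11435 ≈ -0.014167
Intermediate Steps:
Z = 810 (Z = (8 + 2)*(-29 + 110) = 10*81 = 810)
a(Z)/57175 = -1*810/57175 = -810*1/57175 = -162/11435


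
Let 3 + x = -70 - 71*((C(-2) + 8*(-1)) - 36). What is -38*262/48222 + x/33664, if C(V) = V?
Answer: -4768051/42719616 ≈ -0.11161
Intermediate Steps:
x = 3193 (x = -3 + (-70 - 71*((-2 + 8*(-1)) - 36)) = -3 + (-70 - 71*((-2 - 8) - 36)) = -3 + (-70 - 71*(-10 - 36)) = -3 + (-70 - 71*(-46)) = -3 + (-70 + 3266) = -3 + 3196 = 3193)
-38*262/48222 + x/33664 = -38*262/48222 + 3193/33664 = -9956*1/48222 + 3193*(1/33664) = -262/1269 + 3193/33664 = -4768051/42719616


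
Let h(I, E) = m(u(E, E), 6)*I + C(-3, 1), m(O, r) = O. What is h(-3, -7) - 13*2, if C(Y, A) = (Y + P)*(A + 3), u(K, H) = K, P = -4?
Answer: -33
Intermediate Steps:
C(Y, A) = (-4 + Y)*(3 + A) (C(Y, A) = (Y - 4)*(A + 3) = (-4 + Y)*(3 + A))
h(I, E) = -28 + E*I (h(I, E) = E*I + (-12 - 4*1 + 3*(-3) + 1*(-3)) = E*I + (-12 - 4 - 9 - 3) = E*I - 28 = -28 + E*I)
h(-3, -7) - 13*2 = (-28 - 7*(-3)) - 13*2 = (-28 + 21) - 26 = -7 - 26 = -33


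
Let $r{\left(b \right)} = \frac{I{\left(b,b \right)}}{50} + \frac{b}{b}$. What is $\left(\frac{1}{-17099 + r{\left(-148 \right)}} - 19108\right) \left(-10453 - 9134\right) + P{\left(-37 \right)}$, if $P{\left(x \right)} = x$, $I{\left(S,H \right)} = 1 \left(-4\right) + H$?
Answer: $\frac{160009454939509}{427526} \approx 3.7427 \cdot 10^{8}$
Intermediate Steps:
$I{\left(S,H \right)} = -4 + H$
$r{\left(b \right)} = \frac{23}{25} + \frac{b}{50}$ ($r{\left(b \right)} = \frac{-4 + b}{50} + \frac{b}{b} = \left(-4 + b\right) \frac{1}{50} + 1 = \left(- \frac{2}{25} + \frac{b}{50}\right) + 1 = \frac{23}{25} + \frac{b}{50}$)
$\left(\frac{1}{-17099 + r{\left(-148 \right)}} - 19108\right) \left(-10453 - 9134\right) + P{\left(-37 \right)} = \left(\frac{1}{-17099 + \left(\frac{23}{25} + \frac{1}{50} \left(-148\right)\right)} - 19108\right) \left(-10453 - 9134\right) - 37 = \left(\frac{1}{-17099 + \left(\frac{23}{25} - \frac{74}{25}\right)} - 19108\right) \left(-19587\right) - 37 = \left(\frac{1}{-17099 - \frac{51}{25}} - 19108\right) \left(-19587\right) - 37 = \left(\frac{1}{- \frac{427526}{25}} - 19108\right) \left(-19587\right) - 37 = \left(- \frac{25}{427526} - 19108\right) \left(-19587\right) - 37 = \left(- \frac{8169166833}{427526}\right) \left(-19587\right) - 37 = \frac{160009470757971}{427526} - 37 = \frac{160009454939509}{427526}$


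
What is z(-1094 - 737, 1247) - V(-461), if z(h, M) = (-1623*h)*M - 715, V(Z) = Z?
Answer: 3705725857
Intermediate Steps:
z(h, M) = -715 - 1623*M*h (z(h, M) = -1623*M*h - 715 = -715 - 1623*M*h)
z(-1094 - 737, 1247) - V(-461) = (-715 - 1623*1247*(-1094 - 737)) - 1*(-461) = (-715 - 1623*1247*(-1831)) + 461 = (-715 + 3705726111) + 461 = 3705725396 + 461 = 3705725857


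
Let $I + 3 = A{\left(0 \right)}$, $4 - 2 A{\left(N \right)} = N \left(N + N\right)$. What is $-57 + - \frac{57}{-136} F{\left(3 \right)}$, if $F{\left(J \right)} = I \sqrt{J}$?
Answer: $-57 - \frac{57 \sqrt{3}}{136} \approx -57.726$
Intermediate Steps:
$A{\left(N \right)} = 2 - N^{2}$ ($A{\left(N \right)} = 2 - \frac{N \left(N + N\right)}{2} = 2 - \frac{N 2 N}{2} = 2 - \frac{2 N^{2}}{2} = 2 - N^{2}$)
$I = -1$ ($I = -3 + \left(2 - 0^{2}\right) = -3 + \left(2 - 0\right) = -3 + \left(2 + 0\right) = -3 + 2 = -1$)
$F{\left(J \right)} = - \sqrt{J}$
$-57 + - \frac{57}{-136} F{\left(3 \right)} = -57 + - \frac{57}{-136} \left(- \sqrt{3}\right) = -57 + \left(-57\right) \left(- \frac{1}{136}\right) \left(- \sqrt{3}\right) = -57 + \frac{57 \left(- \sqrt{3}\right)}{136} = -57 - \frac{57 \sqrt{3}}{136}$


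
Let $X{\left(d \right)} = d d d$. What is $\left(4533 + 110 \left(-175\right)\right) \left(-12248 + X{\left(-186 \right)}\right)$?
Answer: $94882029568$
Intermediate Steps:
$X{\left(d \right)} = d^{3}$ ($X{\left(d \right)} = d^{2} d = d^{3}$)
$\left(4533 + 110 \left(-175\right)\right) \left(-12248 + X{\left(-186 \right)}\right) = \left(4533 + 110 \left(-175\right)\right) \left(-12248 + \left(-186\right)^{3}\right) = \left(4533 - 19250\right) \left(-12248 - 6434856\right) = \left(-14717\right) \left(-6447104\right) = 94882029568$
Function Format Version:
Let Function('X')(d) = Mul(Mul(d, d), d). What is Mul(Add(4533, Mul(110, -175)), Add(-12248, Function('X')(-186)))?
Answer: 94882029568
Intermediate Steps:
Function('X')(d) = Pow(d, 3) (Function('X')(d) = Mul(Pow(d, 2), d) = Pow(d, 3))
Mul(Add(4533, Mul(110, -175)), Add(-12248, Function('X')(-186))) = Mul(Add(4533, Mul(110, -175)), Add(-12248, Pow(-186, 3))) = Mul(Add(4533, -19250), Add(-12248, -6434856)) = Mul(-14717, -6447104) = 94882029568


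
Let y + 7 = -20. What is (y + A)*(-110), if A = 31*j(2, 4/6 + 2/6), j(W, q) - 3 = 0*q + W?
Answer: -14080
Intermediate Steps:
y = -27 (y = -7 - 20 = -27)
j(W, q) = 3 + W (j(W, q) = 3 + (0*q + W) = 3 + (0 + W) = 3 + W)
A = 155 (A = 31*(3 + 2) = 31*5 = 155)
(y + A)*(-110) = (-27 + 155)*(-110) = 128*(-110) = -14080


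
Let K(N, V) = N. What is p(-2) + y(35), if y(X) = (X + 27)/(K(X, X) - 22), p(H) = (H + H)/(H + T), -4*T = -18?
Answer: 206/65 ≈ 3.1692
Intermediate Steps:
T = 9/2 (T = -¼*(-18) = 9/2 ≈ 4.5000)
p(H) = 2*H/(9/2 + H) (p(H) = (H + H)/(H + 9/2) = (2*H)/(9/2 + H) = 2*H/(9/2 + H))
y(X) = (27 + X)/(-22 + X) (y(X) = (X + 27)/(X - 22) = (27 + X)/(-22 + X))
p(-2) + y(35) = 4*(-2)/(9 + 2*(-2)) + (27 + 35)/(-22 + 35) = 4*(-2)/(9 - 4) + 62/13 = 4*(-2)/5 + (1/13)*62 = 4*(-2)*(⅕) + 62/13 = -8/5 + 62/13 = 206/65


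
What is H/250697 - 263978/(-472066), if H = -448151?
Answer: -72689178650/59172765001 ≈ -1.2284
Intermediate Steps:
H/250697 - 263978/(-472066) = -448151/250697 - 263978/(-472066) = -448151*1/250697 - 263978*(-1/472066) = -448151/250697 + 131989/236033 = -72689178650/59172765001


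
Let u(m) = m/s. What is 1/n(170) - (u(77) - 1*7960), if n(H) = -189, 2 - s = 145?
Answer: 19559030/2457 ≈ 7960.5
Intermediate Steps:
s = -143 (s = 2 - 1*145 = 2 - 145 = -143)
u(m) = -m/143 (u(m) = m/(-143) = m*(-1/143) = -m/143)
1/n(170) - (u(77) - 1*7960) = 1/(-189) - (-1/143*77 - 1*7960) = -1/189 - (-7/13 - 7960) = -1/189 - 1*(-103487/13) = -1/189 + 103487/13 = 19559030/2457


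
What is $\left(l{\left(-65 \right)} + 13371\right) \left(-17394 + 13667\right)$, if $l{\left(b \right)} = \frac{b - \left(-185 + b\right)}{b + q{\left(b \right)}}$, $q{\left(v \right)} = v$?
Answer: $- \frac{1295538743}{26} \approx -4.9828 \cdot 10^{7}$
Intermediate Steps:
$l{\left(b \right)} = \frac{185}{2 b}$ ($l{\left(b \right)} = \frac{b - \left(-185 + b\right)}{b + b} = \frac{185}{2 b}$)
$\left(l{\left(-65 \right)} + 13371\right) \left(-17394 + 13667\right) = \left(\frac{185}{2 \left(-65\right)} + 13371\right) \left(-17394 + 13667\right) = \left(\frac{185}{2} \left(- \frac{1}{65}\right) + 13371\right) \left(-3727\right) = \left(- \frac{37}{26} + 13371\right) \left(-3727\right) = \frac{347609}{26} \left(-3727\right) = - \frac{1295538743}{26}$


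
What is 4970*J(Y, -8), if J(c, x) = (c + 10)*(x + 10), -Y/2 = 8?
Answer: -59640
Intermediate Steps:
Y = -16 (Y = -2*8 = -16)
J(c, x) = (10 + c)*(10 + x)
4970*J(Y, -8) = 4970*(100 + 10*(-16) + 10*(-8) - 16*(-8)) = 4970*(100 - 160 - 80 + 128) = 4970*(-12) = -59640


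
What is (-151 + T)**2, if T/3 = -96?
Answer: 192721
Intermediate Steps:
T = -288 (T = 3*(-96) = -288)
(-151 + T)**2 = (-151 - 288)**2 = (-439)**2 = 192721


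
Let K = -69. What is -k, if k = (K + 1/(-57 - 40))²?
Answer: -44809636/9409 ≈ -4762.4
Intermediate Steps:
k = 44809636/9409 (k = (-69 + 1/(-57 - 40))² = (-69 + 1/(-97))² = (-69 - 1/97)² = (-6694/97)² = 44809636/9409 ≈ 4762.4)
-k = -1*44809636/9409 = -44809636/9409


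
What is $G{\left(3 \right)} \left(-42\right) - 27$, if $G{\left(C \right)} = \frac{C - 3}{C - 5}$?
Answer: $-27$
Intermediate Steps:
$G{\left(C \right)} = \frac{-3 + C}{-5 + C}$
$G{\left(3 \right)} \left(-42\right) - 27 = \frac{-3 + 3}{-5 + 3} \left(-42\right) - 27 = \frac{1}{-2} \cdot 0 \left(-42\right) - 27 = \left(- \frac{1}{2}\right) 0 \left(-42\right) - 27 = 0 \left(-42\right) - 27 = 0 - 27 = -27$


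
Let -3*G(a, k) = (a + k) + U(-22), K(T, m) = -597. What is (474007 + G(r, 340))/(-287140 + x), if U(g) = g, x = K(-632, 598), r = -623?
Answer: -1422326/863211 ≈ -1.6477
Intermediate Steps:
x = -597
G(a, k) = 22/3 - a/3 - k/3 (G(a, k) = -((a + k) - 22)/3 = -(-22 + a + k)/3 = 22/3 - a/3 - k/3)
(474007 + G(r, 340))/(-287140 + x) = (474007 + (22/3 - 1/3*(-623) - 1/3*340))/(-287140 - 597) = (474007 + (22/3 + 623/3 - 340/3))/(-287737) = (474007 + 305/3)*(-1/287737) = (1422326/3)*(-1/287737) = -1422326/863211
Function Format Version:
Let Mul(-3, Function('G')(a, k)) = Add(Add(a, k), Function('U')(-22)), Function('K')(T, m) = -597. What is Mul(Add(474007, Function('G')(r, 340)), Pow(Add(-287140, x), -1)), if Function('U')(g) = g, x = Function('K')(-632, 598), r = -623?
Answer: Rational(-1422326, 863211) ≈ -1.6477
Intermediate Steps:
x = -597
Function('G')(a, k) = Add(Rational(22, 3), Mul(Rational(-1, 3), a), Mul(Rational(-1, 3), k)) (Function('G')(a, k) = Mul(Rational(-1, 3), Add(Add(a, k), -22)) = Mul(Rational(-1, 3), Add(-22, a, k)) = Add(Rational(22, 3), Mul(Rational(-1, 3), a), Mul(Rational(-1, 3), k)))
Mul(Add(474007, Function('G')(r, 340)), Pow(Add(-287140, x), -1)) = Mul(Add(474007, Add(Rational(22, 3), Mul(Rational(-1, 3), -623), Mul(Rational(-1, 3), 340))), Pow(Add(-287140, -597), -1)) = Mul(Add(474007, Add(Rational(22, 3), Rational(623, 3), Rational(-340, 3))), Pow(-287737, -1)) = Mul(Add(474007, Rational(305, 3)), Rational(-1, 287737)) = Mul(Rational(1422326, 3), Rational(-1, 287737)) = Rational(-1422326, 863211)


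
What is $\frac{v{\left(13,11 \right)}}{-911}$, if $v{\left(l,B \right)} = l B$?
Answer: $- \frac{143}{911} \approx -0.15697$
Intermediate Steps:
$v{\left(l,B \right)} = B l$
$\frac{v{\left(13,11 \right)}}{-911} = \frac{11 \cdot 13}{-911} = 143 \left(- \frac{1}{911}\right) = - \frac{143}{911}$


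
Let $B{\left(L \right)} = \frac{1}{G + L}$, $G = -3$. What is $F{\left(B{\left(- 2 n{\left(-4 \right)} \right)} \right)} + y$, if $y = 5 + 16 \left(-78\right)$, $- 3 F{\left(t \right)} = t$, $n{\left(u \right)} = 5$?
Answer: $- \frac{48476}{39} \approx -1243.0$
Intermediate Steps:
$B{\left(L \right)} = \frac{1}{-3 + L}$
$F{\left(t \right)} = - \frac{t}{3}$
$y = -1243$ ($y = 5 - 1248 = -1243$)
$F{\left(B{\left(- 2 n{\left(-4 \right)} \right)} \right)} + y = - \frac{1}{3 \left(-3 - 2 \cdot 5\right)} - 1243 = - \frac{1}{3 \left(-3 - 10\right)} - 1243 = - \frac{1}{3 \left(-13\right)} - 1243 = \left(- \frac{1}{3}\right) \left(- \frac{1}{13}\right) - 1243 = \frac{1}{39} - 1243 = - \frac{48476}{39}$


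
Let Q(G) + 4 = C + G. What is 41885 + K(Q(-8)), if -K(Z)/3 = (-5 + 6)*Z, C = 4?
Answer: 41909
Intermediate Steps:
Q(G) = G (Q(G) = -4 + (4 + G) = G)
K(Z) = -3*Z (K(Z) = -3*(-5 + 6)*Z = -3*Z)
41885 + K(Q(-8)) = 41885 - 3*(-8) = 41885 + 24 = 41909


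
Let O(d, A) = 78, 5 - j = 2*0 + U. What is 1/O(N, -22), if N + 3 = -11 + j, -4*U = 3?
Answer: 1/78 ≈ 0.012821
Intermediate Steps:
U = -3/4 (U = -1/4*3 = -3/4 ≈ -0.75000)
j = 23/4 (j = 5 - (2*0 - 3/4) = 5 - (0 - 3/4) = 5 - 1*(-3/4) = 5 + 3/4 = 23/4 ≈ 5.7500)
N = -33/4 (N = -3 + (-11 + 23/4) = -3 - 21/4 = -33/4 ≈ -8.2500)
1/O(N, -22) = 1/78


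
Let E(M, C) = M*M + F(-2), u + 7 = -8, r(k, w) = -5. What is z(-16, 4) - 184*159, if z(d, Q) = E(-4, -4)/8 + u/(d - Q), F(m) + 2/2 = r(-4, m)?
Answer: -29254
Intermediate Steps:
F(m) = -6 (F(m) = -1 - 5 = -6)
u = -15 (u = -7 - 8 = -15)
E(M, C) = -6 + M² (E(M, C) = M*M - 6 = M² - 6 = -6 + M²)
z(d, Q) = 5/4 - 15/(d - Q) (z(d, Q) = (-6 + (-4)²)/8 - 15/(d - Q) = (-6 + 16)*(⅛) - 15/(d - Q) = 10*(⅛) - 15/(d - Q) = 5/4 - 15/(d - Q))
z(-16, 4) - 184*159 = 5*(12 + 4 - 1*(-16))/(4*(4 - 1*(-16))) - 184*159 = 5*(12 + 4 + 16)/(4*(4 + 16)) - 29256 = (5/4)*32/20 - 29256 = (5/4)*(1/20)*32 - 29256 = 2 - 29256 = -29254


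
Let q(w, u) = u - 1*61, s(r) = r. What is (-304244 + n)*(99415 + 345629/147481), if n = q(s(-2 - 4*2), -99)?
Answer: -4463222966550576/147481 ≈ -3.0263e+10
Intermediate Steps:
q(w, u) = -61 + u (q(w, u) = u - 61 = -61 + u)
n = -160 (n = -61 - 99 = -160)
(-304244 + n)*(99415 + 345629/147481) = (-304244 - 160)*(99415 + 345629/147481) = -304404*(99415 + 345629*(1/147481)) = -304404*(99415 + 345629/147481) = -304404*14662169244/147481 = -4463222966550576/147481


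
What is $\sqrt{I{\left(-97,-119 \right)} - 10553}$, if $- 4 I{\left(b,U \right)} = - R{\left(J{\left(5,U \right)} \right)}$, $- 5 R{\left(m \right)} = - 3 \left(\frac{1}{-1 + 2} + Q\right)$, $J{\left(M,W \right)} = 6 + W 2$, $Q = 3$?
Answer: $\frac{i \sqrt{263810}}{5} \approx 102.72 i$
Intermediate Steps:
$J{\left(M,W \right)} = 6 + 2 W$
$R{\left(m \right)} = \frac{12}{5}$ ($R{\left(m \right)} = - \frac{\left(-3\right) \left(\frac{1}{-1 + 2} + 3\right)}{5} = - \frac{\left(-3\right) \left(1^{-1} + 3\right)}{5} = - \frac{\left(-3\right) \left(1 + 3\right)}{5} = - \frac{\left(-3\right) 4}{5} = \left(- \frac{1}{5}\right) \left(-12\right) = \frac{12}{5}$)
$I{\left(b,U \right)} = \frac{3}{5}$ ($I{\left(b,U \right)} = - \frac{\left(-1\right) \frac{12}{5}}{4} = \left(- \frac{1}{4}\right) \left(- \frac{12}{5}\right) = \frac{3}{5}$)
$\sqrt{I{\left(-97,-119 \right)} - 10553} = \sqrt{\frac{3}{5} - 10553} = \sqrt{- \frac{52762}{5}} = \frac{i \sqrt{263810}}{5}$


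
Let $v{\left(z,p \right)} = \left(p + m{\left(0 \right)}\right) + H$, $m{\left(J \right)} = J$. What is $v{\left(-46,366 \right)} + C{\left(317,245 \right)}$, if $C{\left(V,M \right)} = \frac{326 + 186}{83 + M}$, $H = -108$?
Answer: $\frac{10642}{41} \approx 259.56$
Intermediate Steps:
$C{\left(V,M \right)} = \frac{512}{83 + M}$
$v{\left(z,p \right)} = -108 + p$ ($v{\left(z,p \right)} = \left(p + 0\right) - 108 = p - 108 = -108 + p$)
$v{\left(-46,366 \right)} + C{\left(317,245 \right)} = \left(-108 + 366\right) + \frac{512}{83 + 245} = 258 + \frac{512}{328} = 258 + 512 \cdot \frac{1}{328} = 258 + \frac{64}{41} = \frac{10642}{41}$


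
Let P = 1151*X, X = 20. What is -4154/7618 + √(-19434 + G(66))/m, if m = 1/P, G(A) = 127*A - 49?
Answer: -2077/3809 + 23020*I*√11101 ≈ -0.54529 + 2.4254e+6*I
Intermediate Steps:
P = 23020 (P = 1151*20 = 23020)
G(A) = -49 + 127*A
m = 1/23020 ≈ 4.3440e-5
-4154/7618 + √(-19434 + G(66))/m = -4154/7618 + √(-19434 + (-49 + 127*66))/(1/23020) = -4154*1/7618 + √(-19434 + (-49 + 8382))*23020 = -2077/3809 + √(-19434 + 8333)*23020 = -2077/3809 + √(-11101)*23020 = -2077/3809 + (I*√11101)*23020 = -2077/3809 + 23020*I*√11101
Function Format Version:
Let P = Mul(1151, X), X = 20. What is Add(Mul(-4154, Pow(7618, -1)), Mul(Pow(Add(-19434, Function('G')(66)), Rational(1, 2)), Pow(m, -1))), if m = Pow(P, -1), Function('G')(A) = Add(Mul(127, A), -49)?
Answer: Add(Rational(-2077, 3809), Mul(23020, I, Pow(11101, Rational(1, 2)))) ≈ Add(-0.54529, Mul(2.4254e+6, I))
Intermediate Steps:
P = 23020 (P = Mul(1151, 20) = 23020)
Function('G')(A) = Add(-49, Mul(127, A))
m = Rational(1, 23020) (m = Pow(23020, -1) = Rational(1, 23020) ≈ 4.3440e-5)
Add(Mul(-4154, Pow(7618, -1)), Mul(Pow(Add(-19434, Function('G')(66)), Rational(1, 2)), Pow(m, -1))) = Add(Mul(-4154, Pow(7618, -1)), Mul(Pow(Add(-19434, Add(-49, Mul(127, 66))), Rational(1, 2)), Pow(Rational(1, 23020), -1))) = Add(Mul(-4154, Rational(1, 7618)), Mul(Pow(Add(-19434, Add(-49, 8382)), Rational(1, 2)), 23020)) = Add(Rational(-2077, 3809), Mul(Pow(Add(-19434, 8333), Rational(1, 2)), 23020)) = Add(Rational(-2077, 3809), Mul(Pow(-11101, Rational(1, 2)), 23020)) = Add(Rational(-2077, 3809), Mul(Mul(I, Pow(11101, Rational(1, 2))), 23020)) = Add(Rational(-2077, 3809), Mul(23020, I, Pow(11101, Rational(1, 2))))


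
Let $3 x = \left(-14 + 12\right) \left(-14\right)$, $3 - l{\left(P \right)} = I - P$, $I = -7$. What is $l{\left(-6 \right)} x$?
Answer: $\frac{112}{3} \approx 37.333$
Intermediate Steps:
$l{\left(P \right)} = 10 + P$ ($l{\left(P \right)} = 3 - \left(-7 - P\right) = 3 + \left(7 + P\right) = 10 + P$)
$x = \frac{28}{3}$ ($x = \frac{\left(-14 + 12\right) \left(-14\right)}{3} = \frac{\left(-2\right) \left(-14\right)}{3} = \frac{1}{3} \cdot 28 = \frac{28}{3} \approx 9.3333$)
$l{\left(-6 \right)} x = \left(10 - 6\right) \frac{28}{3} = 4 \cdot \frac{28}{3} = \frac{112}{3}$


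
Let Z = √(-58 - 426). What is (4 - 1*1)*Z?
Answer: 66*I ≈ 66.0*I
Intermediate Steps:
Z = 22*I (Z = √(-484) = 22*I ≈ 22.0*I)
(4 - 1*1)*Z = (4 - 1*1)*(22*I) = (4 - 1)*(22*I) = 3*(22*I) = 66*I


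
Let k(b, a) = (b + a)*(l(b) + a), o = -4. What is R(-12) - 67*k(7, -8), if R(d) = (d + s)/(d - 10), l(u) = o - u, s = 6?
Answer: -14000/11 ≈ -1272.7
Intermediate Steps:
l(u) = -4 - u
k(b, a) = (a + b)*(-4 + a - b) (k(b, a) = (b + a)*((-4 - b) + a) = (a + b)*(-4 + a - b))
R(d) = (6 + d)/(-10 + d) (R(d) = (d + 6)/(d - 10) = (6 + d)/(-10 + d))
R(-12) - 67*k(7, -8) = (6 - 12)/(-10 - 12) - 67*((-8)**2 - 1*7**2 - 4*(-8) - 4*7) = -6/(-22) - 67*(64 - 1*49 + 32 - 28) = -1/22*(-6) - 67*(64 - 49 + 32 - 28) = 3/11 - 67*19 = 3/11 - 1273 = -14000/11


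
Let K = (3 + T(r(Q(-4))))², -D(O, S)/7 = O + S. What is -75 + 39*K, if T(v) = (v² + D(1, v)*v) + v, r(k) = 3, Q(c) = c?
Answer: 185604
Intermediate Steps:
D(O, S) = -7*O - 7*S (D(O, S) = -7*(O + S) = -7*O - 7*S)
T(v) = v + v² + v*(-7 - 7*v) (T(v) = (v² + (-7*1 - 7*v)*v) + v = (v² + (-7 - 7*v)*v) + v = (v² + v*(-7 - 7*v)) + v = v + v² + v*(-7 - 7*v))
K = 4761 (K = (3 - 6*3*(1 + 3))² = (3 - 6*3*4)² = (3 - 72)² = (-69)² = 4761)
-75 + 39*K = -75 + 39*4761 = -75 + 185679 = 185604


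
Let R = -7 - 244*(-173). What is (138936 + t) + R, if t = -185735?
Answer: -4594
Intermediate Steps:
R = 42205 (R = -7 + 42212 = 42205)
(138936 + t) + R = (138936 - 185735) + 42205 = -46799 + 42205 = -4594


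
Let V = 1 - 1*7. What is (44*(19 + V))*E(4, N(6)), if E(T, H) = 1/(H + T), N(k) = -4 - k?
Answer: -286/3 ≈ -95.333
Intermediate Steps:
V = -6 (V = 1 - 7 = -6)
(44*(19 + V))*E(4, N(6)) = (44*(19 - 6))/((-4 - 1*6) + 4) = (44*13)/((-4 - 6) + 4) = 572/(-10 + 4) = 572/(-6) = 572*(-1/6) = -286/3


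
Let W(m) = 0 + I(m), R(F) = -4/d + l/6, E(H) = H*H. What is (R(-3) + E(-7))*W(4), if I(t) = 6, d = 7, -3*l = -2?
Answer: 6116/21 ≈ 291.24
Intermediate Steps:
l = ⅔ (l = -⅓*(-2) = ⅔ ≈ 0.66667)
E(H) = H²
R(F) = -29/63 (R(F) = -4/7 + (⅔)/6 = -4*⅐ + (⅔)*(⅙) = -4/7 + ⅑ = -29/63)
W(m) = 6 (W(m) = 0 + 6 = 6)
(R(-3) + E(-7))*W(4) = (-29/63 + (-7)²)*6 = (-29/63 + 49)*6 = (3058/63)*6 = 6116/21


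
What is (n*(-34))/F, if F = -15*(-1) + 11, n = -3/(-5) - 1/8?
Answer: -323/520 ≈ -0.62115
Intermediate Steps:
n = 19/40 (n = -3*(-⅕) - 1*⅛ = ⅗ - ⅛ = 19/40 ≈ 0.47500)
F = 26 (F = 15 + 11 = 26)
(n*(-34))/F = ((19/40)*(-34))/26 = -323/20*1/26 = -323/520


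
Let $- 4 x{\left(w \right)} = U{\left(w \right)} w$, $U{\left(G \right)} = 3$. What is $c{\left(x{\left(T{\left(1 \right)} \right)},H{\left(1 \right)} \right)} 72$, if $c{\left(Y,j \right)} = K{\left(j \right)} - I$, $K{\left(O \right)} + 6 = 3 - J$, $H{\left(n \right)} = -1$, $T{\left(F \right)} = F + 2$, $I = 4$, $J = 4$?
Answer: $-792$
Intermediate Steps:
$T{\left(F \right)} = 2 + F$
$K{\left(O \right)} = -7$ ($K{\left(O \right)} = -6 + \left(3 - 4\right) = -6 - 1 = -7$)
$x{\left(w \right)} = - \frac{3 w}{4}$
$c{\left(Y,j \right)} = -11$ ($c{\left(Y,j \right)} = -7 - 4 = -11$)
$c{\left(x{\left(T{\left(1 \right)} \right)},H{\left(1 \right)} \right)} 72 = \left(-11\right) 72 = -792$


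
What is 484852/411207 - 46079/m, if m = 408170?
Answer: 178954033487/167842361190 ≈ 1.0662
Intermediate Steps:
484852/411207 - 46079/m = 484852/411207 - 46079/408170 = 178954033487/167842361190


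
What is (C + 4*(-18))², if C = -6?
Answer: 6084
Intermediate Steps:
(C + 4*(-18))² = (-6 + 4*(-18))² = (-6 - 72)² = (-78)² = 6084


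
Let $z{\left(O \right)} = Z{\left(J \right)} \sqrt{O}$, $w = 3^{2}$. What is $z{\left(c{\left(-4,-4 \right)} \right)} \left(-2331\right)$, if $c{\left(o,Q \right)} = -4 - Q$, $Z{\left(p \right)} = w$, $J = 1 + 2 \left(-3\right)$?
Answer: $0$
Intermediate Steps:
$J = -5$ ($J = 1 - 6 = -5$)
$w = 9$
$Z{\left(p \right)} = 9$
$z{\left(O \right)} = 9 \sqrt{O}$
$z{\left(c{\left(-4,-4 \right)} \right)} \left(-2331\right) = 9 \sqrt{-4 - -4} \left(-2331\right) = 9 \sqrt{-4 + 4} \left(-2331\right) = 9 \sqrt{0} \left(-2331\right) = 9 \cdot 0 \left(-2331\right) = 0 \left(-2331\right) = 0$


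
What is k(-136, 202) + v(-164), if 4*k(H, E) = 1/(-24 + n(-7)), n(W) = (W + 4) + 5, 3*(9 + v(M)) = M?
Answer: -16811/264 ≈ -63.678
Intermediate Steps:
v(M) = -9 + M/3
n(W) = 9 + W (n(W) = (4 + W) + 5 = 9 + W)
k(H, E) = -1/88 (k(H, E) = 1/(4*(-24 + (9 - 7))) = 1/(4*(-24 + 2)) = (¼)/(-22) = (¼)*(-1/22) = -1/88)
k(-136, 202) + v(-164) = -1/88 + (-9 + (⅓)*(-164)) = -1/88 + (-9 - 164/3) = -1/88 - 191/3 = -16811/264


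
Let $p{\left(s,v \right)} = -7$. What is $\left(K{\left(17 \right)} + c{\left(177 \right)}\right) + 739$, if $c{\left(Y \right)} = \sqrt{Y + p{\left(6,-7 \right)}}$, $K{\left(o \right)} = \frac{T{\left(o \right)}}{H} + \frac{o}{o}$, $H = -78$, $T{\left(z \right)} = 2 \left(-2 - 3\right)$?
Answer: $\frac{28865}{39} + \sqrt{170} \approx 753.17$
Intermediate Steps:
$T{\left(z \right)} = -10$ ($T{\left(z \right)} = 2 \left(-5\right) = -10$)
$K{\left(o \right)} = \frac{44}{39}$ ($K{\left(o \right)} = - \frac{10}{-78} + \frac{o}{o} = \left(-10\right) \left(- \frac{1}{78}\right) + 1 = \frac{5}{39} + 1 = \frac{44}{39}$)
$c{\left(Y \right)} = \sqrt{-7 + Y}$ ($c{\left(Y \right)} = \sqrt{Y - 7} = \sqrt{-7 + Y}$)
$\left(K{\left(17 \right)} + c{\left(177 \right)}\right) + 739 = \left(\frac{44}{39} + \sqrt{-7 + 177}\right) + 739 = \left(\frac{44}{39} + \sqrt{170}\right) + 739 = \frac{28865}{39} + \sqrt{170}$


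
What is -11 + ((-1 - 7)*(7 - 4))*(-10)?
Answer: 229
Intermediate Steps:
-11 + ((-1 - 7)*(7 - 4))*(-10) = -11 - 8*3*(-10) = -11 - 24*(-10) = -11 + 240 = 229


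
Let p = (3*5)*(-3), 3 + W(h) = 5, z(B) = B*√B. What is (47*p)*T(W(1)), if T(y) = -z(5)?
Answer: 10575*√5 ≈ 23646.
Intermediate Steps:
z(B) = B^(3/2)
W(h) = 2 (W(h) = -3 + 5 = 2)
T(y) = -5*√5 (T(y) = -5^(3/2) = -5*√5)
p = -45 (p = 15*(-3) = -45)
(47*p)*T(W(1)) = (47*(-45))*(-5*√5) = -(-10575)*√5 = 10575*√5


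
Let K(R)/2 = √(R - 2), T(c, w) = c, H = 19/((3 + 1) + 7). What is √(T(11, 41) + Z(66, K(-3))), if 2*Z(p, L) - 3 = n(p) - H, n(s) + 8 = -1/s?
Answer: √33231/66 ≈ 2.7620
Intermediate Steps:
n(s) = -8 - 1/s
H = 19/11 (H = 19/(4 + 7) = 19/11 ≈ 1.7273)
K(R) = 2*√(-2 + R) (K(R) = 2*√(R - 2) = 2*√(-2 + R))
Z(p, L) = -37/11 - 1/(2*p) (Z(p, L) = 3/2 + ((-8 - 1/p) - 1*19/11)/2 = 3/2 + ((-8 - 1/p) - 19/11)/2 = 3/2 + (-107/11 - 1/p)/2 = 3/2 + (-107/22 - 1/(2*p)) = -37/11 - 1/(2*p))
√(T(11, 41) + Z(66, K(-3))) = √(11 + (1/22)*(-11 - 74*66)/66) = √(11 + (1/22)*(1/66)*(-11 - 4884)) = √(11 + (1/22)*(1/66)*(-4895)) = √(11 - 445/132) = √(1007/132) = √33231/66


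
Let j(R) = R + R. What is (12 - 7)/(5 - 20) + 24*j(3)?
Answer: 431/3 ≈ 143.67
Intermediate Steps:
j(R) = 2*R
(12 - 7)/(5 - 20) + 24*j(3) = (12 - 7)/(5 - 20) + 24*(2*3) = 5/(-15) + 24*6 = 5*(-1/15) + 144 = -1/3 + 144 = 431/3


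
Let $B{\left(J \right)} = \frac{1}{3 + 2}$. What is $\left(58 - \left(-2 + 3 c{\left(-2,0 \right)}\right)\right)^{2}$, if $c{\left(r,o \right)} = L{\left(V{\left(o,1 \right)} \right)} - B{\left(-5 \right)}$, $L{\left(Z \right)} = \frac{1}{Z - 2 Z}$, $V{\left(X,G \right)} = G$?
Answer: $\frac{101124}{25} \approx 4045.0$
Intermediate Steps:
$B{\left(J \right)} = \frac{1}{5}$
$L{\left(Z \right)} = - \frac{1}{Z}$ ($L{\left(Z \right)} = \frac{1}{\left(-1\right) Z} = - \frac{1}{Z}$)
$c{\left(r,o \right)} = - \frac{6}{5}$ ($c{\left(r,o \right)} = - 1^{-1} - \frac{1}{5} = \left(-1\right) 1 - \frac{1}{5} = -1 - \frac{1}{5} = - \frac{6}{5}$)
$\left(58 - \left(-2 + 3 c{\left(-2,0 \right)}\right)\right)^{2} = \left(58 + \left(2 - - \frac{18}{5}\right)\right)^{2} = \left(58 + \left(2 + \frac{18}{5}\right)\right)^{2} = \left(58 + \frac{28}{5}\right)^{2} = \left(\frac{318}{5}\right)^{2} = \frac{101124}{25}$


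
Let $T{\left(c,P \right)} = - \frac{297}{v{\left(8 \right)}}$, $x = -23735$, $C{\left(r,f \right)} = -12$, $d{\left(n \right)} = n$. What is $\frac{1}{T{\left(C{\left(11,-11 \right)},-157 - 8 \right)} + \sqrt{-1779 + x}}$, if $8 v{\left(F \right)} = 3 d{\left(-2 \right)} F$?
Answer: $\frac{198}{111857} - \frac{4 i \sqrt{25514}}{111857} \approx 0.0017701 - 0.005712 i$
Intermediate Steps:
$v{\left(F \right)} = - \frac{3 F}{4}$ ($v{\left(F \right)} = \frac{3 \left(-2\right) F}{8} = \frac{\left(-6\right) F}{8} = - \frac{3 F}{4}$)
$T{\left(c,P \right)} = \frac{99}{2}$ ($T{\left(c,P \right)} = - \frac{297}{\left(- \frac{3}{4}\right) 8} = - \frac{297}{-6} = \left(-297\right) \left(- \frac{1}{6}\right) = \frac{99}{2}$)
$\frac{1}{T{\left(C{\left(11,-11 \right)},-157 - 8 \right)} + \sqrt{-1779 + x}} = \frac{1}{\frac{99}{2} + \sqrt{-1779 - 23735}} = \frac{1}{\frac{99}{2} + \sqrt{-25514}} = \frac{1}{\frac{99}{2} + i \sqrt{25514}}$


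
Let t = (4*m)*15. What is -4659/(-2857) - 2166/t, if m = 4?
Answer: -845017/114280 ≈ -7.3943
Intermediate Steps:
t = 240 (t = (4*4)*15 = 16*15 = 240)
-4659/(-2857) - 2166/t = -4659/(-2857) - 2166/240 = -4659*(-1/2857) - 2166*1/240 = 4659/2857 - 361/40 = -845017/114280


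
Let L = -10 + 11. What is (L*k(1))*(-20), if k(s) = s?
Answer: -20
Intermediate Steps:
L = 1
(L*k(1))*(-20) = (1*1)*(-20) = 1*(-20) = -20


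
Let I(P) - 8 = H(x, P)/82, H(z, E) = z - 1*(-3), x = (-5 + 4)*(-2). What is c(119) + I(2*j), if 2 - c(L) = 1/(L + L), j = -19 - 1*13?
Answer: 49067/4879 ≈ 10.057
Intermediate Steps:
j = -32 (j = -19 - 13 = -32)
x = 2 (x = -1*(-2) = 2)
c(L) = 2 - 1/(2*L) (c(L) = 2 - 1/(L + L) = 2 - 1/(2*L))
H(z, E) = 3 + z (H(z, E) = z + 3 = 3 + z)
I(P) = 661/82 (I(P) = 8 + (3 + 2)/82 = 8 + 5*(1/82) = 8 + 5/82 = 661/82)
c(119) + I(2*j) = (2 - ½/119) + 661/82 = (2 - ½*1/119) + 661/82 = (2 - 1/238) + 661/82 = 475/238 + 661/82 = 49067/4879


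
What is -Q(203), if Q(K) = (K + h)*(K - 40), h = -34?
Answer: -27547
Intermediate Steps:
Q(K) = (-40 + K)*(-34 + K) (Q(K) = (K - 34)*(K - 40) = (-34 + K)*(-40 + K) = (-40 + K)*(-34 + K))
-Q(203) = -(1360 + 203**2 - 74*203) = -(1360 + 41209 - 15022) = -1*27547 = -27547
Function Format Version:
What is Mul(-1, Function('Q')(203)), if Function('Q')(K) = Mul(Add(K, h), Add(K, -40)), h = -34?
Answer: -27547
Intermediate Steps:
Function('Q')(K) = Mul(Add(-40, K), Add(-34, K)) (Function('Q')(K) = Mul(Add(K, -34), Add(K, -40)) = Mul(Add(-34, K), Add(-40, K)) = Mul(Add(-40, K), Add(-34, K)))
Mul(-1, Function('Q')(203)) = Mul(-1, Add(1360, Pow(203, 2), Mul(-74, 203))) = Mul(-1, Add(1360, 41209, -15022)) = Mul(-1, 27547) = -27547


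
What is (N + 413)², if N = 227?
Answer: 409600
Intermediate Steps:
(N + 413)² = (227 + 413)² = 640² = 409600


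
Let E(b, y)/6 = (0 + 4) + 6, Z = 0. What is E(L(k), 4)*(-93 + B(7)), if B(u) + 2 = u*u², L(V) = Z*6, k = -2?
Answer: 14880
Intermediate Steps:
L(V) = 0 (L(V) = 0*6 = 0)
E(b, y) = 60 (E(b, y) = 6*((0 + 4) + 6) = 6*(4 + 6) = 6*10 = 60)
B(u) = -2 + u³ (B(u) = -2 + u*u² = -2 + u³)
E(L(k), 4)*(-93 + B(7)) = 60*(-93 + (-2 + 7³)) = 60*(-93 + (-2 + 343)) = 60*(-93 + 341) = 60*248 = 14880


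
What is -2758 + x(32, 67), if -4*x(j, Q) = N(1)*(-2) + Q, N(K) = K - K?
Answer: -11099/4 ≈ -2774.8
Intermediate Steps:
N(K) = 0
x(j, Q) = -Q/4 (x(j, Q) = -(0*(-2) + Q)/4 = -(0 + Q)/4 = -Q/4)
-2758 + x(32, 67) = -2758 - ¼*67 = -2758 - 67/4 = -11099/4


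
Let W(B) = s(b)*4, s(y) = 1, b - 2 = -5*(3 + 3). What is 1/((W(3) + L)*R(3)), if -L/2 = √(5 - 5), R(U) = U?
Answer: 1/12 ≈ 0.083333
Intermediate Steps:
L = 0 (L = -2*√(5 - 5) = -2*√0 = -2*0 = 0)
b = -28 (b = 2 - 5*(3 + 3) = 2 - 5*6 = 2 - 30 = -28)
W(B) = 4 (W(B) = 1*4 = 4)
1/((W(3) + L)*R(3)) = 1/((4 + 0)*3) = 1/(4*3) = 1/12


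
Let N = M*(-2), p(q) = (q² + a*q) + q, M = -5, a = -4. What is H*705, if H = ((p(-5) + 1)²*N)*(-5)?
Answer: -59255250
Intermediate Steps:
p(q) = q² - 3*q (p(q) = (q² - 4*q) + q = q² - 3*q)
N = 10 (N = -5*(-2) = 10)
H = -84050 (H = ((-5*(-3 - 5) + 1)²*10)*(-5) = ((-5*(-8) + 1)²*10)*(-5) = ((40 + 1)²*10)*(-5) = (41²*10)*(-5) = (1681*10)*(-5) = 16810*(-5) = -84050)
H*705 = -84050*705 = -59255250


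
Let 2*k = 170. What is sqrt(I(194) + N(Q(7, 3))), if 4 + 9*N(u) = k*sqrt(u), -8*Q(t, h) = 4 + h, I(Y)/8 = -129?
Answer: sqrt(-37168 + 85*I*sqrt(14))/6 ≈ 0.13747 + 32.132*I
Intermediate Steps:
k = 85 (k = (1/2)*170 = 85)
I(Y) = -1032 (I(Y) = 8*(-129) = -1032)
Q(t, h) = -1/2 - h/8 (Q(t, h) = -(4 + h)/8 = -1/2 - h/8)
N(u) = -4/9 + 85*sqrt(u)/9 (N(u) = -4/9 + (85*sqrt(u))/9 = -4/9 + 85*sqrt(u)/9)
sqrt(I(194) + N(Q(7, 3))) = sqrt(-1032 + (-4/9 + 85*sqrt(-1/2 - 1/8*3)/9)) = sqrt(-1032 + (-4/9 + 85*sqrt(-1/2 - 3/8)/9)) = sqrt(-1032 + (-4/9 + 85*sqrt(-7/8)/9)) = sqrt(-1032 + (-4/9 + 85*(I*sqrt(14)/4)/9)) = sqrt(-1032 + (-4/9 + 85*I*sqrt(14)/36)) = sqrt(-9292/9 + 85*I*sqrt(14)/36)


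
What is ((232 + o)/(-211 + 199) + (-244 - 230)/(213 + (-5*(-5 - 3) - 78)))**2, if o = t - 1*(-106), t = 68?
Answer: 1472180161/1102500 ≈ 1335.3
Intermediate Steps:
o = 174 (o = 68 - 1*(-106) = 68 + 106 = 174)
((232 + o)/(-211 + 199) + (-244 - 230)/(213 + (-5*(-5 - 3) - 78)))**2 = ((232 + 174)/(-211 + 199) + (-244 - 230)/(213 + (-5*(-5 - 3) - 78)))**2 = (406/(-12) - 474/(213 + (-5*(-8) - 78)))**2 = (406*(-1/12) - 474/(213 + (40 - 78)))**2 = (-203/6 - 474/(213 - 38))**2 = (-203/6 - 474/175)**2 = (-38369/1050)**2 = 1472180161/1102500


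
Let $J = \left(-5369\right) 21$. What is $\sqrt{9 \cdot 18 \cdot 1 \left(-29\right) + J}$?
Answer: $i \sqrt{117447} \approx 342.71 i$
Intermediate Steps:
$J = -112749$
$\sqrt{9 \cdot 18 \cdot 1 \left(-29\right) + J} = \sqrt{9 \cdot 18 \cdot 1 \left(-29\right) - 112749} = \sqrt{9 \cdot 18 \left(-29\right) - 112749} = \sqrt{162 \left(-29\right) - 112749} = \sqrt{-4698 - 112749} = \sqrt{-117447} = i \sqrt{117447}$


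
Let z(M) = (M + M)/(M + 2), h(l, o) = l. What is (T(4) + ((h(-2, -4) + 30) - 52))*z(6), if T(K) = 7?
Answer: -51/2 ≈ -25.500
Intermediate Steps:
z(M) = 2*M/(2 + M) (z(M) = (2*M)/(2 + M) = 2*M/(2 + M))
(T(4) + ((h(-2, -4) + 30) - 52))*z(6) = (7 + ((-2 + 30) - 52))*(2*6/(2 + 6)) = (7 + (28 - 52))*(2*6/8) = (7 - 24)*(2*6*(⅛)) = -17*3/2 = -51/2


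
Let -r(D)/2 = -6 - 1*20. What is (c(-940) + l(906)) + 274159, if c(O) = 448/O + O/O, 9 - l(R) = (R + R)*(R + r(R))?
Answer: -343505957/235 ≈ -1.4617e+6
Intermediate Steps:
r(D) = 52 (r(D) = -2*(-6 - 1*20) = -2*(-6 - 20) = -2*(-26) = 52)
l(R) = 9 - 2*R*(52 + R) (l(R) = 9 - (R + R)*(R + 52) = 9 - 2*R*(52 + R))
c(O) = 1 + 448/O (c(O) = 448/O + 1 = 1 + 448/O)
(c(-940) + l(906)) + 274159 = ((448 - 940)/(-940) + (9 - 104*906 - 2*906²)) + 274159 = (-1/940*(-492) + (9 - 94224 - 2*820836)) + 274159 = (123/235 + (9 - 94224 - 1641672)) + 274159 = (123/235 - 1735887) + 274159 = -407933322/235 + 274159 = -343505957/235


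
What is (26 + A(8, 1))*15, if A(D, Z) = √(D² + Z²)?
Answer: 390 + 15*√65 ≈ 510.93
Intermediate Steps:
(26 + A(8, 1))*15 = (26 + √(8² + 1²))*15 = (26 + √(64 + 1))*15 = (26 + √65)*15 = 390 + 15*√65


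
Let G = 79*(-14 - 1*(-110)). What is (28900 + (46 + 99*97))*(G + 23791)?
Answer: 1209474875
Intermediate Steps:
G = 7584 (G = 79*(-14 + 110) = 79*96 = 7584)
(28900 + (46 + 99*97))*(G + 23791) = (28900 + (46 + 99*97))*(7584 + 23791) = (28900 + (46 + 9603))*31375 = (28900 + 9649)*31375 = 38549*31375 = 1209474875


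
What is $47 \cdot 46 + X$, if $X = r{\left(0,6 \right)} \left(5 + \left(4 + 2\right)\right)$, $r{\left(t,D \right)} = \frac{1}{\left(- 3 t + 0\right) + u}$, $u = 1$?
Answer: $2173$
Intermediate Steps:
$r{\left(t,D \right)} = \frac{1}{1 - 3 t}$ ($r{\left(t,D \right)} = \frac{1}{\left(- 3 t + 0\right) + 1} = \frac{1}{- 3 t + 1} = \frac{1}{1 - 3 t}$)
$X = 11$ ($X = - \frac{1}{-1 + 3 \cdot 0} \left(5 + \left(4 + 2\right)\right) = - \frac{1}{-1 + 0} \left(5 + 6\right) = - \frac{1}{-1} \cdot 11 = \left(-1\right) \left(-1\right) 11 = 1 \cdot 11 = 11$)
$47 \cdot 46 + X = 47 \cdot 46 + 11 = 2162 + 11 = 2173$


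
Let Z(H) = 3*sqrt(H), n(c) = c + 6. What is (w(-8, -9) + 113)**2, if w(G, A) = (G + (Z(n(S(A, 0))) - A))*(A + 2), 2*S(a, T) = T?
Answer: 13882 - 4452*sqrt(6) ≈ 2976.9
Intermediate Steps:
S(a, T) = T/2
n(c) = 6 + c
w(G, A) = (2 + A)*(G - A + 3*sqrt(6)) (w(G, A) = (G + (3*sqrt(6 + (1/2)*0) - A))*(A + 2) = (G + (3*sqrt(6 + 0) - A))*(2 + A) = (G + (3*sqrt(6) - A))*(2 + A) = (G + (-A + 3*sqrt(6)))*(2 + A) = (G - A + 3*sqrt(6))*(2 + A) = (2 + A)*(G - A + 3*sqrt(6)))
(w(-8, -9) + 113)**2 = ((-1*(-9)**2 - 2*(-9) + 2*(-8) + 6*sqrt(6) - 9*(-8) + 3*(-9)*sqrt(6)) + 113)**2 = ((-1*81 + 18 - 16 + 6*sqrt(6) + 72 - 27*sqrt(6)) + 113)**2 = ((-81 + 18 - 16 + 6*sqrt(6) + 72 - 27*sqrt(6)) + 113)**2 = ((-7 - 21*sqrt(6)) + 113)**2 = (106 - 21*sqrt(6))**2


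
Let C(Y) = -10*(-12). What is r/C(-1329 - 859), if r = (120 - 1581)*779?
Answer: -379373/40 ≈ -9484.3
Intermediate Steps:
C(Y) = 120
r = -1138119 (r = -1461*779 = -1138119)
r/C(-1329 - 859) = -1138119/120 = -1138119*1/120 = -379373/40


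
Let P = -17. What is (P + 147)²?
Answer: 16900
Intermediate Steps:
(P + 147)² = (-17 + 147)² = 130² = 16900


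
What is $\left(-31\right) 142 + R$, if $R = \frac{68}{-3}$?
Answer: $- \frac{13274}{3} \approx -4424.7$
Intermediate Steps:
$R = - \frac{68}{3}$ ($R = 68 \left(- \frac{1}{3}\right) = - \frac{68}{3} \approx -22.667$)
$\left(-31\right) 142 + R = \left(-31\right) 142 - \frac{68}{3} = -4402 - \frac{68}{3} = - \frac{13274}{3}$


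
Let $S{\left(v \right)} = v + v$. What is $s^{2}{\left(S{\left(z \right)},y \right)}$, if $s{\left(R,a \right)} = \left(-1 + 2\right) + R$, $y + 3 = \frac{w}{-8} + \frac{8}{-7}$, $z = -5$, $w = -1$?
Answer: $81$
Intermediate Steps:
$y = - \frac{225}{56}$ ($y = -3 + \left(- \frac{1}{-8} + \frac{8}{-7}\right) = -3 + \left(\left(-1\right) \left(- \frac{1}{8}\right) + 8 \left(- \frac{1}{7}\right)\right) = -3 + \left(\frac{1}{8} - \frac{8}{7}\right) = -3 - \frac{57}{56} = - \frac{225}{56} \approx -4.0179$)
$S{\left(v \right)} = 2 v$
$s{\left(R,a \right)} = 1 + R$
$s^{2}{\left(S{\left(z \right)},y \right)} = \left(1 + 2 \left(-5\right)\right)^{2} = \left(1 - 10\right)^{2} = \left(-9\right)^{2} = 81$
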